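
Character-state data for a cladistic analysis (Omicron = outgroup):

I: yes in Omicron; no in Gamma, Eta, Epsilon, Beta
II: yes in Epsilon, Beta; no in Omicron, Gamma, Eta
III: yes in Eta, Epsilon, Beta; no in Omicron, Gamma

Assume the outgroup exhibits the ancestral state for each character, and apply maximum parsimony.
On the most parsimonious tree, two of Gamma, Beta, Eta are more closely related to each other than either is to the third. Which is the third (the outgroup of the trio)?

Character polarity is set by the outgroup: the derived state is whichever differs from the outgroup's state, so for I the derived state is 'no', and for the remaining characters it is 'yes'.
I (derived state 'no') is shared by all ingroup taxa — unites the whole ingroup.
II: derived state 'yes' in Beta and Epsilon only — synapomorphy for {Beta, Epsilon}.
III (derived state 'yes') is shared by Beta, Epsilon, and Eta — a synapomorphy uniting that clade.
Most parsimonious ingroup topology: (Gamma,(Eta,(Epsilon,Beta))).
Eta and Beta share a more recent common ancestor with each other than either does with Gamma, so Gamma is the least closely related of the three.

Gamma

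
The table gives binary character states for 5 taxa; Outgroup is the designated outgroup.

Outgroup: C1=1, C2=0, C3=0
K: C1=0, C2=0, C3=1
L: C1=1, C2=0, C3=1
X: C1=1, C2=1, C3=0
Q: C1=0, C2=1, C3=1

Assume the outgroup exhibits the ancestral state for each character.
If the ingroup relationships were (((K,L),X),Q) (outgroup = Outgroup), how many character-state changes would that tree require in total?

6

Map each character onto (((K,L),X),Q) (rooted by Outgroup) and count the minimum state changes it requires (Fitch parsimony):
C1: 2; C2: 2; C3: 2.
Total tree length = 6.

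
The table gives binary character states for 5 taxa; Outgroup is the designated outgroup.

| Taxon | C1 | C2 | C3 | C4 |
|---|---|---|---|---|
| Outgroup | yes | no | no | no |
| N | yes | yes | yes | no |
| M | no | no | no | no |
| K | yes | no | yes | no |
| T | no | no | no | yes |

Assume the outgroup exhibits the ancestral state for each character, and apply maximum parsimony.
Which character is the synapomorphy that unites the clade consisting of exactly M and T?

Character polarity is set by the outgroup: the derived state is whichever differs from the outgroup's state, so for C1 the derived state is 'no', and for the remaining characters it is 'yes'.
C1 (derived state 'no') is shared by M and T — a synapomorphy uniting that clade.
C2 (derived state 'yes') is unique to N (autapomorphy; uninformative for grouping).
C3: derived state 'yes' in K and N only — synapomorphy for {K, N}.
C4: derived state 'yes' in T only — an autapomorphy, so it tells us nothing about relationships among taxa.
Most parsimonious ingroup topology: ((N,K),(M,T)).
The clade {M, T} is supported by C1: its derived state 'no' occurs in exactly those taxa and in no other taxon (including the outgroup).

C1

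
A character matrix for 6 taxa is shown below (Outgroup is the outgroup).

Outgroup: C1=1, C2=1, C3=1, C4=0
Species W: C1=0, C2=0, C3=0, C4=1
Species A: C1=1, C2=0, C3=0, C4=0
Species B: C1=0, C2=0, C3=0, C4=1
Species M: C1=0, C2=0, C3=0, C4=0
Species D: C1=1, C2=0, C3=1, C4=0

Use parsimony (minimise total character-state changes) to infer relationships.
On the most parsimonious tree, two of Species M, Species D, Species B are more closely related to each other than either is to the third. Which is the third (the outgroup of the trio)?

Character polarity is set by the outgroup: the derived state is whichever differs from the outgroup's state, so for C1, C2, C3 the derived state is '0', and for the remaining characters it is '1'.
Only Species B, Species M, and Species W show the derived state '0' for C1, supporting them as a clade.
C2 (derived state '0') is shared by all ingroup taxa — unites the whole ingroup.
Only Species A, Species B, Species M, and Species W show the derived state '0' for C3, supporting them as a clade.
C4 (derived state '1') is shared by Species B and Species W — a synapomorphy uniting that clade.
Most parsimonious ingroup topology: ((((Species W,Species B),Species M),Species A),Species D).
Species M and Species B share a more recent common ancestor with each other than either does with Species D, so Species D is the least closely related of the three.

Species D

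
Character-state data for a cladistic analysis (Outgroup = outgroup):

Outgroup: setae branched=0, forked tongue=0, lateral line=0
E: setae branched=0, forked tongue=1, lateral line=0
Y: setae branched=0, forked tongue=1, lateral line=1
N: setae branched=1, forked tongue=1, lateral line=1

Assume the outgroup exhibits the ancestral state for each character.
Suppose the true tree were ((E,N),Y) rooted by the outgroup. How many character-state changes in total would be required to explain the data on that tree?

Map each character onto ((E,N),Y) (rooted by Outgroup) and count the minimum state changes it requires (Fitch parsimony):
setae branched: 1; forked tongue: 1; lateral line: 2.
Total tree length = 4.

4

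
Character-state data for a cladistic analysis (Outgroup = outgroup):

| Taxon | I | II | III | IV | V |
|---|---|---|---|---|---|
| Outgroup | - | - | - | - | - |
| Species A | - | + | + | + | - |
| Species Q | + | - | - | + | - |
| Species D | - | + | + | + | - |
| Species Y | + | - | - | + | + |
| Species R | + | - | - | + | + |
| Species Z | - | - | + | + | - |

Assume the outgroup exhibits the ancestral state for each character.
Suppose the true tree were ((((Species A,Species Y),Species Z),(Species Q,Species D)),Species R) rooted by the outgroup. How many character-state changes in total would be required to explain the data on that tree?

11

Map each character onto ((((Species A,Species Y),Species Z),(Species Q,Species D)),Species R) (rooted by Outgroup) and count the minimum state changes it requires (Fitch parsimony):
I: 3; II: 2; III: 3; IV: 1; V: 2.
Total tree length = 11.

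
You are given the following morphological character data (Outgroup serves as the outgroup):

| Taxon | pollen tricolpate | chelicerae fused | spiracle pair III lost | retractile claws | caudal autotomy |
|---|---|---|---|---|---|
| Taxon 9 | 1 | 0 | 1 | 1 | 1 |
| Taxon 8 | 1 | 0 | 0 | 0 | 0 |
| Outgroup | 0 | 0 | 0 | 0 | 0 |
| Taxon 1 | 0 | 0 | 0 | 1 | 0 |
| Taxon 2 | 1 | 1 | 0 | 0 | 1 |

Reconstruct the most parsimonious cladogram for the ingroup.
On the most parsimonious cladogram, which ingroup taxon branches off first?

Taxon 1

The outgroup has state '0' for every character, so '1' is the derived state throughout.
Only Taxon 2, Taxon 8, and Taxon 9 show the derived state '1' for pollen tricolpate, supporting them as a clade.
chelicerae fused: derived state '1' in Taxon 2 only — an autapomorphy, so it tells us nothing about relationships among taxa.
spiracle pair III lost: derived state '1' in Taxon 9 only — an autapomorphy, so it tells us nothing about relationships among taxa.
retractile claws (state '1') occurs in Taxon 1 and Taxon 9 but conflicts with the nesting implied by the other characters — most parsimoniously interpreted as homoplasy.
Only Taxon 2 and Taxon 9 show the derived state '1' for caudal autotomy, supporting them as a clade.
Most parsimonious ingroup topology: (((Taxon 9,Taxon 2),Taxon 8),Taxon 1).
Taxon 1 is sister to the clade containing all other ingroup taxa, so it is the earliest-diverging (most basal) ingroup lineage.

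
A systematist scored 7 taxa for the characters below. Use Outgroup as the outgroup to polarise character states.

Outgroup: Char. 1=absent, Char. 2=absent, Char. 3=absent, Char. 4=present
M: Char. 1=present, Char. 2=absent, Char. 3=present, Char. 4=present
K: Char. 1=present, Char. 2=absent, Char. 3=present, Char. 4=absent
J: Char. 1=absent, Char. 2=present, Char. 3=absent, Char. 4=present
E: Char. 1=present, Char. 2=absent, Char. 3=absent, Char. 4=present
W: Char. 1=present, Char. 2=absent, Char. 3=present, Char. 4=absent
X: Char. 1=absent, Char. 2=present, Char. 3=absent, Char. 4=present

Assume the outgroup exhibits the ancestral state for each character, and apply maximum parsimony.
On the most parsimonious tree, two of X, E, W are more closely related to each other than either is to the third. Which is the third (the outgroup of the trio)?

X

Character polarity is set by the outgroup: the derived state is whichever differs from the outgroup's state, so for Char. 4 the derived state is 'absent', and for the remaining characters it is 'present'.
Char. 1: derived state 'present' in E, K, M, and W only — synapomorphy for {E, K, M, W}.
Only J and X show the derived state 'present' for Char. 2, supporting them as a clade.
Only K, M, and W show the derived state 'present' for Char. 3, supporting them as a clade.
Char. 4: derived state 'absent' in K and W only — synapomorphy for {K, W}.
Most parsimonious ingroup topology: (((M,(K,W)),E),(J,X)).
W and E share a more recent common ancestor with each other than either does with X, so X is the least closely related of the three.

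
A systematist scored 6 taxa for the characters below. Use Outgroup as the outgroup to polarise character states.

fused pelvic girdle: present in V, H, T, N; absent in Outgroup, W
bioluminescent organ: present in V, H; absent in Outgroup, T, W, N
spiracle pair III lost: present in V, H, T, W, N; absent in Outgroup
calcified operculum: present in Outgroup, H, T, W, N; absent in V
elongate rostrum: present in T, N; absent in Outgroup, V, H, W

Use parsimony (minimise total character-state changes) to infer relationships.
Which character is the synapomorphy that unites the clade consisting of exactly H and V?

Character polarity is set by the outgroup: the derived state is whichever differs from the outgroup's state, so for calcified operculum the derived state is 'absent', and for the remaining characters it is 'present'.
fused pelvic girdle: derived state 'present' in H, N, T, and V only — synapomorphy for {H, N, T, V}.
bioluminescent organ (derived state 'present') is shared by H and V — a synapomorphy uniting that clade.
All ingroup taxa share the derived state 'present' for spiracle pair III lost; it defines the ingroup but does not resolve relationships within it.
calcified operculum (derived state 'absent') is unique to V (autapomorphy; uninformative for grouping).
Only N and T show the derived state 'present' for elongate rostrum, supporting them as a clade.
Most parsimonious ingroup topology: (((V,H),(T,N)),W).
The clade {H, V} is supported by bioluminescent organ: its derived state 'present' occurs in exactly those taxa and in no other taxon (including the outgroup).

bioluminescent organ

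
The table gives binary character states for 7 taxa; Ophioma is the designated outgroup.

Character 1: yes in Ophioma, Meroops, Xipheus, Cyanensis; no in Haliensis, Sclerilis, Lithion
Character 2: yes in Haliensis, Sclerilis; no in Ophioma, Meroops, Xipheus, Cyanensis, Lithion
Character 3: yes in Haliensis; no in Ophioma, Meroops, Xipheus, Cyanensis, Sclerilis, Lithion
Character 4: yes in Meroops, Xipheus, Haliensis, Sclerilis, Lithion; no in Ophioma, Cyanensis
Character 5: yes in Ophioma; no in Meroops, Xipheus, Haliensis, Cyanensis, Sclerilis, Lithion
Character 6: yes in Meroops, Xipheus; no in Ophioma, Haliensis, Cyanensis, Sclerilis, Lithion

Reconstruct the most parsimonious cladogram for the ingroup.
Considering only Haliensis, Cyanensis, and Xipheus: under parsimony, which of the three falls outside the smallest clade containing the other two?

Character polarity is set by the outgroup: the derived state is whichever differs from the outgroup's state, so for Character 1, Character 5 the derived state is 'no', and for the remaining characters it is 'yes'.
Character 1 (derived state 'no') is shared by Haliensis, Lithion, and Sclerilis — a synapomorphy uniting that clade.
Character 2 (derived state 'yes') is shared by Haliensis and Sclerilis — a synapomorphy uniting that clade.
Character 3 (derived state 'yes') is unique to Haliensis (autapomorphy; uninformative for grouping).
Only Haliensis, Lithion, Meroops, Sclerilis, and Xipheus show the derived state 'yes' for Character 4, supporting them as a clade.
Character 5 (derived state 'no') is shared by all ingroup taxa — unites the whole ingroup.
Character 6 (derived state 'yes') is shared by Meroops and Xipheus — a synapomorphy uniting that clade.
Most parsimonious ingroup topology: (((Meroops,Xipheus),((Haliensis,Sclerilis),Lithion)),Cyanensis).
Xipheus and Haliensis share a more recent common ancestor with each other than either does with Cyanensis, so Cyanensis is the least closely related of the three.

Cyanensis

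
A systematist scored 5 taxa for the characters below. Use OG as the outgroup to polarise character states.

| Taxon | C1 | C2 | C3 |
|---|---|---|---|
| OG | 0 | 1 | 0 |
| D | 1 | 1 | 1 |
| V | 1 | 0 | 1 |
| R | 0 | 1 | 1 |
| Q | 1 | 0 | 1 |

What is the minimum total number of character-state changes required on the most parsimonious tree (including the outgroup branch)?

Character polarity is set by the outgroup: the derived state is whichever differs from the outgroup's state, so for C2 the derived state is '0', and for the remaining characters it is '1'.
Only D, Q, and V show the derived state '1' for C1, supporting them as a clade.
Only Q and V show the derived state '0' for C2, supporting them as a clade.
C3 (derived state '1') is shared by all ingroup taxa — unites the whole ingroup.
Most parsimonious ingroup topology: ((D,(V,Q)),R).
Changes per character on this tree: C1: 1; C2: 1; C3: 1.
Total = 3.

3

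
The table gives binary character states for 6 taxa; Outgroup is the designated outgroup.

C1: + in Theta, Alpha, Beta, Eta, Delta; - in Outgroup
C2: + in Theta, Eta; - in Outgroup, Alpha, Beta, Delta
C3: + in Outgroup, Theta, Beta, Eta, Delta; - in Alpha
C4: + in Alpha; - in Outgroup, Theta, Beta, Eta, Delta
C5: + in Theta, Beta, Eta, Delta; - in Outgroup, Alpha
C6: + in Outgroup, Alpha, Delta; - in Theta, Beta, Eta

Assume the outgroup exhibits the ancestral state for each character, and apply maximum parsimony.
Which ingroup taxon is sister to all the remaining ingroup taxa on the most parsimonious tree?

Character polarity is set by the outgroup: the derived state is whichever differs from the outgroup's state, so for C3, C6 the derived state is '-', and for the remaining characters it is '+'.
All ingroup taxa share the derived state '+' for C1; it defines the ingroup but does not resolve relationships within it.
C2: derived state '+' in Eta and Theta only — synapomorphy for {Eta, Theta}.
C3: derived state '-' in Alpha only — an autapomorphy, so it tells us nothing about relationships among taxa.
C4 (derived state '+') is unique to Alpha (autapomorphy; uninformative for grouping).
C5: derived state '+' in Beta, Delta, Eta, and Theta only — synapomorphy for {Beta, Delta, Eta, Theta}.
C6: derived state '-' in Beta, Eta, and Theta only — synapomorphy for {Beta, Eta, Theta}.
Most parsimonious ingroup topology: ((((Theta,Eta),Beta),Delta),Alpha).
Alpha is sister to the clade containing all other ingroup taxa, so it is the earliest-diverging (most basal) ingroup lineage.

Alpha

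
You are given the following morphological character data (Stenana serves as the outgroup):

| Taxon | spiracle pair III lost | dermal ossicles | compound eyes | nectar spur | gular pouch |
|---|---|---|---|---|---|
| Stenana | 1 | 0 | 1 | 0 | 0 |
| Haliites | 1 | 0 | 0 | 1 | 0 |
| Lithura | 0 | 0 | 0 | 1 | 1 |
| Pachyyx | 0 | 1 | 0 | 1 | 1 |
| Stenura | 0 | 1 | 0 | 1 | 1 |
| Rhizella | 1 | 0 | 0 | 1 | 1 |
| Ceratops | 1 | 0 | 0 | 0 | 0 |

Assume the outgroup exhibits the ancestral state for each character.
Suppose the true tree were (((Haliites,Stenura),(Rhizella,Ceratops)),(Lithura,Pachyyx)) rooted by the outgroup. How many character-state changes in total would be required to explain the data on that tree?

Map each character onto (((Haliites,Stenura),(Rhizella,Ceratops)),(Lithura,Pachyyx)) (rooted by Stenana) and count the minimum state changes it requires (Fitch parsimony):
spiracle pair III lost: 2; dermal ossicles: 2; compound eyes: 1; nectar spur: 2; gular pouch: 3.
Total tree length = 10.

10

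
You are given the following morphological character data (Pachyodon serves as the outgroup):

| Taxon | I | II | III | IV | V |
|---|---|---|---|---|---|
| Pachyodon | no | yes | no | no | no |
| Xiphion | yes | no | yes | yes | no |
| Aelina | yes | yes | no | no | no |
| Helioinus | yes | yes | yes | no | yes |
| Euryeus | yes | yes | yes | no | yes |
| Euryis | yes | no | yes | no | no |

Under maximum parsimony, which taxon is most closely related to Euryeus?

Character polarity is set by the outgroup: the derived state is whichever differs from the outgroup's state, so for II the derived state is 'no', and for the remaining characters it is 'yes'.
I (derived state 'yes') is shared by all ingroup taxa — unites the whole ingroup.
II (derived state 'no') is shared by Euryis and Xiphion — a synapomorphy uniting that clade.
Only Euryeus, Euryis, Helioinus, and Xiphion show the derived state 'yes' for III, supporting them as a clade.
IV (derived state 'yes') is unique to Xiphion (autapomorphy; uninformative for grouping).
Only Euryeus and Helioinus show the derived state 'yes' for V, supporting them as a clade.
Most parsimonious ingroup topology: (((Xiphion,Euryis),(Helioinus,Euryeus)),Aelina).
Euryeus and Helioinus form a cherry on this tree, so they are sister taxa.

Helioinus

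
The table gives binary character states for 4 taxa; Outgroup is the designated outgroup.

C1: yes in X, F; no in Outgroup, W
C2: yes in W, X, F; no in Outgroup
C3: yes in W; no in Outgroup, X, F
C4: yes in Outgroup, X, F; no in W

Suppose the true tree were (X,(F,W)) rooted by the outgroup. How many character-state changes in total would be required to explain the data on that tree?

5

Map each character onto (X,(F,W)) (rooted by Outgroup) and count the minimum state changes it requires (Fitch parsimony):
C1: 2; C2: 1; C3: 1; C4: 1.
Total tree length = 5.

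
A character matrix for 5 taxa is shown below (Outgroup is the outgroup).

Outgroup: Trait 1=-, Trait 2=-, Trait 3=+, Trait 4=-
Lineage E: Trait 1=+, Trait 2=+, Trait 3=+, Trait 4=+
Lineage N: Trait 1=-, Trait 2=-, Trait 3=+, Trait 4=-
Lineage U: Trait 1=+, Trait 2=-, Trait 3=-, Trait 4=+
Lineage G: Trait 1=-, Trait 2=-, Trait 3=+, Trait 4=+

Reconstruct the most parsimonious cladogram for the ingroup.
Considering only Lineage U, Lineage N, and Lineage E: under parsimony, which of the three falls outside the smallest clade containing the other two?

Lineage N

Character polarity is set by the outgroup: the derived state is whichever differs from the outgroup's state, so for Trait 3 the derived state is '-', and for the remaining characters it is '+'.
Trait 1: derived state '+' in Lineage E and Lineage U only — synapomorphy for {Lineage E, Lineage U}.
Trait 2 (derived state '+') is unique to Lineage E (autapomorphy; uninformative for grouping).
Trait 3 (derived state '-') is unique to Lineage U (autapomorphy; uninformative for grouping).
Trait 4: derived state '+' in Lineage E, Lineage G, and Lineage U only — synapomorphy for {Lineage E, Lineage G, Lineage U}.
Most parsimonious ingroup topology: (((Lineage E,Lineage U),Lineage G),Lineage N).
Lineage E and Lineage U share a more recent common ancestor with each other than either does with Lineage N, so Lineage N is the least closely related of the three.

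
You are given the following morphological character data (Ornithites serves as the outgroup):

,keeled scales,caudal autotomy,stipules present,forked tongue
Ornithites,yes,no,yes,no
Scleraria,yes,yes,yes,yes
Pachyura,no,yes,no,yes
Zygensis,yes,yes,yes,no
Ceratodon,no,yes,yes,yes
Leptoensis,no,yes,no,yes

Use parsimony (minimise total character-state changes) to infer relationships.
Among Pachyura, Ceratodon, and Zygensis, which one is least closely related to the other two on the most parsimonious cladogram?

Zygensis

Character polarity is set by the outgroup: the derived state is whichever differs from the outgroup's state, so for keeled scales, stipules present the derived state is 'no', and for the remaining characters it is 'yes'.
Only Ceratodon, Leptoensis, and Pachyura show the derived state 'no' for keeled scales, supporting them as a clade.
All ingroup taxa share the derived state 'yes' for caudal autotomy; it defines the ingroup but does not resolve relationships within it.
stipules present (derived state 'no') is shared by Leptoensis and Pachyura — a synapomorphy uniting that clade.
forked tongue: derived state 'yes' in Ceratodon, Leptoensis, Pachyura, and Scleraria only — synapomorphy for {Ceratodon, Leptoensis, Pachyura, Scleraria}.
Most parsimonious ingroup topology: ((Scleraria,((Pachyura,Leptoensis),Ceratodon)),Zygensis).
Pachyura and Ceratodon share a more recent common ancestor with each other than either does with Zygensis, so Zygensis is the least closely related of the three.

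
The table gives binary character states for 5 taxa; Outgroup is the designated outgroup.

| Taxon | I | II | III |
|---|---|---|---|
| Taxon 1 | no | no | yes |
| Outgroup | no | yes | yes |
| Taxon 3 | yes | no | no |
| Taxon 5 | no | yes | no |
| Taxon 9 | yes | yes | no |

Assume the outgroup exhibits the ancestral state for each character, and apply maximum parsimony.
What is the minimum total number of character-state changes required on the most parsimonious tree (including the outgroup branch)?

4

Character polarity is set by the outgroup: the derived state is whichever differs from the outgroup's state, so for II, III the derived state is 'no', and for the remaining characters it is 'yes'.
I: derived state 'yes' in Taxon 3 and Taxon 9 only — synapomorphy for {Taxon 3, Taxon 9}.
II (state 'no') occurs in Taxon 1 and Taxon 3 but conflicts with the nesting implied by the other characters — most parsimoniously interpreted as homoplasy.
III (derived state 'no') is shared by Taxon 3, Taxon 5, and Taxon 9 — a synapomorphy uniting that clade.
Most parsimonious ingroup topology: (Taxon 1,((Taxon 9,Taxon 3),Taxon 5)).
Changes per character on this tree: I: 1; II: 2; III: 1.
Total = 4.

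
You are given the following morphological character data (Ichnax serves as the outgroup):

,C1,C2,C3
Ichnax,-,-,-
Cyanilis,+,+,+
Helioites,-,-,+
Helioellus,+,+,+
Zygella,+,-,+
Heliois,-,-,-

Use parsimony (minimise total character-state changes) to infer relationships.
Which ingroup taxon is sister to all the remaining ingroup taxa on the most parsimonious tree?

Heliois

The outgroup has state '-' for every character, so '+' is the derived state throughout.
C1: derived state '+' in Cyanilis, Helioellus, and Zygella only — synapomorphy for {Cyanilis, Helioellus, Zygella}.
Only Cyanilis and Helioellus show the derived state '+' for C2, supporting them as a clade.
C3: derived state '+' in Cyanilis, Helioellus, Helioites, and Zygella only — synapomorphy for {Cyanilis, Helioellus, Helioites, Zygella}.
Most parsimonious ingroup topology: ((((Cyanilis,Helioellus),Zygella),Helioites),Heliois).
Heliois is sister to the clade containing all other ingroup taxa, so it is the earliest-diverging (most basal) ingroup lineage.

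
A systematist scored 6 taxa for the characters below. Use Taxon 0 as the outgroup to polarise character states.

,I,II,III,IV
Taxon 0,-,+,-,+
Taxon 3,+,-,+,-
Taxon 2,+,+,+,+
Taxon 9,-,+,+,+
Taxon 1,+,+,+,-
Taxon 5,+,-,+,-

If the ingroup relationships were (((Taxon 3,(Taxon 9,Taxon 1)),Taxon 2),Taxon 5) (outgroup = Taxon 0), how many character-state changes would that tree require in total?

Map each character onto (((Taxon 3,(Taxon 9,Taxon 1)),Taxon 2),Taxon 5) (rooted by Taxon 0) and count the minimum state changes it requires (Fitch parsimony):
I: 2; II: 2; III: 1; IV: 3.
Total tree length = 8.

8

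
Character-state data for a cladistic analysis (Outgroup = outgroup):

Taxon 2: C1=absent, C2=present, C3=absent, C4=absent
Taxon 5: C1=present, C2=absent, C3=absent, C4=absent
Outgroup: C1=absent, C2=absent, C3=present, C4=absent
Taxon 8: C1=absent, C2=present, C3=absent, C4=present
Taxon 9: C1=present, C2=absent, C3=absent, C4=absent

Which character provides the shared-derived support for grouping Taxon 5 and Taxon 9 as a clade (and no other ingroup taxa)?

C1

Character polarity is set by the outgroup: the derived state is whichever differs from the outgroup's state, so for C3 the derived state is 'absent', and for the remaining characters it is 'present'.
C1: derived state 'present' in Taxon 5 and Taxon 9 only — synapomorphy for {Taxon 5, Taxon 9}.
C2: derived state 'present' in Taxon 2 and Taxon 8 only — synapomorphy for {Taxon 2, Taxon 8}.
All ingroup taxa share the derived state 'absent' for C3; it defines the ingroup but does not resolve relationships within it.
C4 (derived state 'present') is unique to Taxon 8 (autapomorphy; uninformative for grouping).
Most parsimonious ingroup topology: ((Taxon 9,Taxon 5),(Taxon 8,Taxon 2)).
The clade {Taxon 5, Taxon 9} is supported by C1: its derived state 'present' occurs in exactly those taxa and in no other taxon (including the outgroup).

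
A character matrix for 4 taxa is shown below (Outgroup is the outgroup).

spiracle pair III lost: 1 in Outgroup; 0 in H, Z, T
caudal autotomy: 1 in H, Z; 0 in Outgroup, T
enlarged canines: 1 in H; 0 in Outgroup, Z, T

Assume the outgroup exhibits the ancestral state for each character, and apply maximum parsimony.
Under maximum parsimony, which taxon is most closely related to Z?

Character polarity is set by the outgroup: the derived state is whichever differs from the outgroup's state, so for spiracle pair III lost the derived state is '0', and for the remaining characters it is '1'.
spiracle pair III lost (derived state '0') is shared by all ingroup taxa — unites the whole ingroup.
caudal autotomy: derived state '1' in H and Z only — synapomorphy for {H, Z}.
enlarged canines (derived state '1') is unique to H (autapomorphy; uninformative for grouping).
Most parsimonious ingroup topology: ((H,Z),T).
Z and H form a cherry on this tree, so they are sister taxa.

H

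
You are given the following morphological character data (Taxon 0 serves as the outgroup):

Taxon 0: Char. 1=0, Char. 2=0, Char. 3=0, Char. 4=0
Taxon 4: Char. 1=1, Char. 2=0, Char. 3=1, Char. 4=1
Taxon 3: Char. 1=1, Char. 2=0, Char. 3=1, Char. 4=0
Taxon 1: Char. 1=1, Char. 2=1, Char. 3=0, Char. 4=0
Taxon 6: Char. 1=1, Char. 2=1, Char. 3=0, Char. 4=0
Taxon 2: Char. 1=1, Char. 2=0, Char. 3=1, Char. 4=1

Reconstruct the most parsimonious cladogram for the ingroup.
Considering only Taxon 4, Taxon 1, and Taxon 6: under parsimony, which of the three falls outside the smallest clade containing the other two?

Taxon 4

The outgroup has state '0' for every character, so '1' is the derived state throughout.
All ingroup taxa share the derived state '1' for Char. 1; it defines the ingroup but does not resolve relationships within it.
Char. 2: derived state '1' in Taxon 1 and Taxon 6 only — synapomorphy for {Taxon 1, Taxon 6}.
Char. 3: derived state '1' in Taxon 2, Taxon 3, and Taxon 4 only — synapomorphy for {Taxon 2, Taxon 3, Taxon 4}.
Char. 4 (derived state '1') is shared by Taxon 2 and Taxon 4 — a synapomorphy uniting that clade.
Most parsimonious ingroup topology: (((Taxon 4,Taxon 2),Taxon 3),(Taxon 1,Taxon 6)).
Taxon 6 and Taxon 1 share a more recent common ancestor with each other than either does with Taxon 4, so Taxon 4 is the least closely related of the three.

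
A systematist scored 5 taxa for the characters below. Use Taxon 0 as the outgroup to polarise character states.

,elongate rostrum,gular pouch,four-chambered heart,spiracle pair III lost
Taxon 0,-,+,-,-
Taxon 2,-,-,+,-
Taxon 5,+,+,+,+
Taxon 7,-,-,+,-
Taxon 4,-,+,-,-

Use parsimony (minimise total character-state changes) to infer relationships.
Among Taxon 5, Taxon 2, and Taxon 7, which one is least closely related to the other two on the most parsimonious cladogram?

Character polarity is set by the outgroup: the derived state is whichever differs from the outgroup's state, so for gular pouch the derived state is '-', and for the remaining characters it is '+'.
elongate rostrum (derived state '+') is unique to Taxon 5 (autapomorphy; uninformative for grouping).
gular pouch: derived state '-' in Taxon 2 and Taxon 7 only — synapomorphy for {Taxon 2, Taxon 7}.
four-chambered heart (derived state '+') is shared by Taxon 2, Taxon 5, and Taxon 7 — a synapomorphy uniting that clade.
spiracle pair III lost (derived state '+') is unique to Taxon 5 (autapomorphy; uninformative for grouping).
Most parsimonious ingroup topology: (((Taxon 2,Taxon 7),Taxon 5),Taxon 4).
Taxon 2 and Taxon 7 share a more recent common ancestor with each other than either does with Taxon 5, so Taxon 5 is the least closely related of the three.

Taxon 5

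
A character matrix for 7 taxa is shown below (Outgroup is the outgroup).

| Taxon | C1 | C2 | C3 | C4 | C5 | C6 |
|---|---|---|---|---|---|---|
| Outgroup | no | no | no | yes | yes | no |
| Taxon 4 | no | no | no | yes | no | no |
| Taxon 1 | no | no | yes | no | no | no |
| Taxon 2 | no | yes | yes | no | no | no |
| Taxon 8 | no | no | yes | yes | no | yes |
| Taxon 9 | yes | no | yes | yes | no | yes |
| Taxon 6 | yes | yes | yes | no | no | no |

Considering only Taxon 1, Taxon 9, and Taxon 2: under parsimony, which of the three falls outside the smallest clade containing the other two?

Character polarity is set by the outgroup: the derived state is whichever differs from the outgroup's state, so for C4, C5 the derived state is 'no', and for the remaining characters it is 'yes'.
C1 (state 'yes') occurs in Taxon 6 and Taxon 9 but conflicts with the nesting implied by the other characters — most parsimoniously interpreted as homoplasy.
Only Taxon 2 and Taxon 6 show the derived state 'yes' for C2, supporting them as a clade.
C3 (derived state 'yes') is shared by Taxon 1, Taxon 2, Taxon 6, Taxon 8, and Taxon 9 — a synapomorphy uniting that clade.
Only Taxon 1, Taxon 2, and Taxon 6 show the derived state 'no' for C4, supporting them as a clade.
All ingroup taxa share the derived state 'no' for C5; it defines the ingroup but does not resolve relationships within it.
C6: derived state 'yes' in Taxon 8 and Taxon 9 only — synapomorphy for {Taxon 8, Taxon 9}.
Most parsimonious ingroup topology: (Taxon 4,((Taxon 1,(Taxon 2,Taxon 6)),(Taxon 8,Taxon 9))).
Taxon 1 and Taxon 2 share a more recent common ancestor with each other than either does with Taxon 9, so Taxon 9 is the least closely related of the three.

Taxon 9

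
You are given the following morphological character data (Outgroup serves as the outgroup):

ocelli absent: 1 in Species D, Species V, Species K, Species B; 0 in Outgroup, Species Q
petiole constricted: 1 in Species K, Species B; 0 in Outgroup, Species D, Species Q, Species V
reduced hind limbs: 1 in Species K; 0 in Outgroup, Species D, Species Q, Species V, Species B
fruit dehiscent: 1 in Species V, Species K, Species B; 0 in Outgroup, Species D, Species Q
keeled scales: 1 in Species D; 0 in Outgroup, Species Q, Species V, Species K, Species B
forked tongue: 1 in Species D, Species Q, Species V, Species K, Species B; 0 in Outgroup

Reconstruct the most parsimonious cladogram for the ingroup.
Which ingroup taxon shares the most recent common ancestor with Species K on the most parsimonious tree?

The outgroup has state '0' for every character, so '1' is the derived state throughout.
ocelli absent: derived state '1' in Species B, Species D, Species K, and Species V only — synapomorphy for {Species B, Species D, Species K, Species V}.
petiole constricted (derived state '1') is shared by Species B and Species K — a synapomorphy uniting that clade.
reduced hind limbs (derived state '1') is unique to Species K (autapomorphy; uninformative for grouping).
Only Species B, Species K, and Species V show the derived state '1' for fruit dehiscent, supporting them as a clade.
keeled scales: derived state '1' in Species D only — an autapomorphy, so it tells us nothing about relationships among taxa.
All ingroup taxa share the derived state '1' for forked tongue; it defines the ingroup but does not resolve relationships within it.
Most parsimonious ingroup topology: ((Species D,(Species V,(Species K,Species B))),Species Q).
Species K and Species B form a cherry on this tree, so they are sister taxa.

Species B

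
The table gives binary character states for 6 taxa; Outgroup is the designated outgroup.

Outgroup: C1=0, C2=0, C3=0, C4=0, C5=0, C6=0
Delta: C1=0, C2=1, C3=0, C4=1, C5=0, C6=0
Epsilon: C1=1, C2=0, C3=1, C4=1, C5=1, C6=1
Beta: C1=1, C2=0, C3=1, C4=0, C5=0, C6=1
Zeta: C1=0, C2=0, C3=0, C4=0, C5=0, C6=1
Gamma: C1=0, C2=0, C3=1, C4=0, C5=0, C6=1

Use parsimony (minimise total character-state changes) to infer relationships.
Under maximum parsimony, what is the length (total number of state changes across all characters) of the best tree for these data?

7

The outgroup has state '0' for every character, so '1' is the derived state throughout.
Only Beta and Epsilon show the derived state '1' for C1, supporting them as a clade.
C2: derived state '1' in Delta only — an autapomorphy, so it tells us nothing about relationships among taxa.
C3: derived state '1' in Beta, Epsilon, and Gamma only — synapomorphy for {Beta, Epsilon, Gamma}.
C4 (state '1') occurs in Delta and Epsilon but conflicts with the nesting implied by the other characters — most parsimoniously interpreted as homoplasy.
C5: derived state '1' in Epsilon only — an autapomorphy, so it tells us nothing about relationships among taxa.
Only Beta, Epsilon, Gamma, and Zeta show the derived state '1' for C6, supporting them as a clade.
Most parsimonious ingroup topology: (Delta,(((Epsilon,Beta),Gamma),Zeta)).
Changes per character on this tree: C1: 1; C2: 1; C3: 1; C4: 2; C5: 1; C6: 1.
Total = 7.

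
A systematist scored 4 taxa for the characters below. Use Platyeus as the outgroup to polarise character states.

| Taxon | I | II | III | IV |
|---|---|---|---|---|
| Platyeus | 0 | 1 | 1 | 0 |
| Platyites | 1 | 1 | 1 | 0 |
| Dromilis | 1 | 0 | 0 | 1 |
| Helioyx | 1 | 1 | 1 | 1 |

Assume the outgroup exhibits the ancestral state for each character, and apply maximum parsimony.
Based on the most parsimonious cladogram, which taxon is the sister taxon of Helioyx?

Character polarity is set by the outgroup: the derived state is whichever differs from the outgroup's state, so for II, III the derived state is '0', and for the remaining characters it is '1'.
I (derived state '1') is shared by all ingroup taxa — unites the whole ingroup.
II (derived state '0') is unique to Dromilis (autapomorphy; uninformative for grouping).
III: derived state '0' in Dromilis only — an autapomorphy, so it tells us nothing about relationships among taxa.
Only Dromilis and Helioyx show the derived state '1' for IV, supporting them as a clade.
Most parsimonious ingroup topology: (Platyites,(Dromilis,Helioyx)).
Helioyx and Dromilis form a cherry on this tree, so they are sister taxa.

Dromilis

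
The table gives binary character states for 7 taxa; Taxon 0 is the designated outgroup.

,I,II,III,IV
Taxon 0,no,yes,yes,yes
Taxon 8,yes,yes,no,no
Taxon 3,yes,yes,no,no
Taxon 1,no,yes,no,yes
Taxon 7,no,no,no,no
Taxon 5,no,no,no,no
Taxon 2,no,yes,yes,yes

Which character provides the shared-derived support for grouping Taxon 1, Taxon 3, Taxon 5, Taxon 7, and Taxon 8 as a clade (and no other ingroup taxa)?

III

Character polarity is set by the outgroup: the derived state is whichever differs from the outgroup's state, so for II, III, IV the derived state is 'no', and for the remaining characters it is 'yes'.
I: derived state 'yes' in Taxon 3 and Taxon 8 only — synapomorphy for {Taxon 3, Taxon 8}.
II: derived state 'no' in Taxon 5 and Taxon 7 only — synapomorphy for {Taxon 5, Taxon 7}.
III (derived state 'no') is shared by Taxon 1, Taxon 3, Taxon 5, Taxon 7, and Taxon 8 — a synapomorphy uniting that clade.
IV (derived state 'no') is shared by Taxon 3, Taxon 5, Taxon 7, and Taxon 8 — a synapomorphy uniting that clade.
Most parsimonious ingroup topology: ((((Taxon 3,Taxon 8),(Taxon 5,Taxon 7)),Taxon 1),Taxon 2).
The clade {Taxon 1, Taxon 3, Taxon 5, Taxon 7, Taxon 8} is supported by III: its derived state 'no' occurs in exactly those taxa and in no other taxon (including the outgroup).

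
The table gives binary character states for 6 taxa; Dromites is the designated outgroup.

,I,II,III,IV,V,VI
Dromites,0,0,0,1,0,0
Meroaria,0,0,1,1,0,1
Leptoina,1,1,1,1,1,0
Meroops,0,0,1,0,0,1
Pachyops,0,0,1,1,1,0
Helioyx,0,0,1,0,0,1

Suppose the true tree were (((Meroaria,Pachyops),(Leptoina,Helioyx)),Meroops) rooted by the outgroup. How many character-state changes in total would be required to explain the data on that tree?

Map each character onto (((Meroaria,Pachyops),(Leptoina,Helioyx)),Meroops) (rooted by Dromites) and count the minimum state changes it requires (Fitch parsimony):
I: 1; II: 1; III: 1; IV: 2; V: 2; VI: 3.
Total tree length = 10.

10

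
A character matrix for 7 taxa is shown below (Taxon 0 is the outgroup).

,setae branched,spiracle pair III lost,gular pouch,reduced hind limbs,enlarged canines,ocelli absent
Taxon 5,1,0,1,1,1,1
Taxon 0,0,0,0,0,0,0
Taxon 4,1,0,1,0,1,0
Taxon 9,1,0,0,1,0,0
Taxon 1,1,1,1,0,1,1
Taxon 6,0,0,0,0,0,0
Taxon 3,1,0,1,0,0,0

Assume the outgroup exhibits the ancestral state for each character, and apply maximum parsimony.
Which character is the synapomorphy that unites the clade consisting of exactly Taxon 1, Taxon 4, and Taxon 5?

The outgroup has state '0' for every character, so '1' is the derived state throughout.
setae branched (derived state '1') is shared by Taxon 1, Taxon 3, Taxon 4, Taxon 5, and Taxon 9 — a synapomorphy uniting that clade.
spiracle pair III lost (derived state '1') is unique to Taxon 1 (autapomorphy; uninformative for grouping).
gular pouch (derived state '1') is shared by Taxon 1, Taxon 3, Taxon 4, and Taxon 5 — a synapomorphy uniting that clade.
reduced hind limbs (state '1') occurs in Taxon 5 and Taxon 9 but conflicts with the nesting implied by the other characters — most parsimoniously interpreted as homoplasy.
Only Taxon 1, Taxon 4, and Taxon 5 show the derived state '1' for enlarged canines, supporting them as a clade.
ocelli absent: derived state '1' in Taxon 1 and Taxon 5 only — synapomorphy for {Taxon 1, Taxon 5}.
Most parsimonious ingroup topology: (((((Taxon 1,Taxon 5),Taxon 4),Taxon 3),Taxon 9),Taxon 6).
The clade {Taxon 1, Taxon 4, Taxon 5} is supported by enlarged canines: its derived state '1' occurs in exactly those taxa and in no other taxon (including the outgroup).

enlarged canines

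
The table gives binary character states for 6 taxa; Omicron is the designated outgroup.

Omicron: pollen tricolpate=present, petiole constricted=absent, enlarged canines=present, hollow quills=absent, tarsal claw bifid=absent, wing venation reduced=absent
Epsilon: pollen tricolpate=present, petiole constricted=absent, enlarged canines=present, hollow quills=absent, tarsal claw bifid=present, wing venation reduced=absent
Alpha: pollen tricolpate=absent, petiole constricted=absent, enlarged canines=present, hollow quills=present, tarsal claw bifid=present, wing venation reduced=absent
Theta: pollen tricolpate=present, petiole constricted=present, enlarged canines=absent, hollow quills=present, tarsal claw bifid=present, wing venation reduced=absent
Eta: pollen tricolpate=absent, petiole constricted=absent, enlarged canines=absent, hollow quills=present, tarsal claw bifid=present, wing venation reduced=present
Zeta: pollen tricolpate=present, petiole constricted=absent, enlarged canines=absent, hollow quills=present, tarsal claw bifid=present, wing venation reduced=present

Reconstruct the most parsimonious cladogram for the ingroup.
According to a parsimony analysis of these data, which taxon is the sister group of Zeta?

Eta

Character polarity is set by the outgroup: the derived state is whichever differs from the outgroup's state, so for pollen tricolpate, enlarged canines the derived state is 'absent', and for the remaining characters it is 'present'.
pollen tricolpate groups Alpha and Eta, which is incompatible with the clades supported by the remaining characters; treating it as convergent (homoplasy) costs fewer steps than any alternative tree.
petiole constricted (derived state 'present') is unique to Theta (autapomorphy; uninformative for grouping).
Only Eta, Theta, and Zeta show the derived state 'absent' for enlarged canines, supporting them as a clade.
hollow quills (derived state 'present') is shared by Alpha, Eta, Theta, and Zeta — a synapomorphy uniting that clade.
tarsal claw bifid (derived state 'present') is shared by all ingroup taxa — unites the whole ingroup.
wing venation reduced (derived state 'present') is shared by Eta and Zeta — a synapomorphy uniting that clade.
Most parsimonious ingroup topology: (Epsilon,(Alpha,(Theta,(Eta,Zeta)))).
Zeta and Eta form a cherry on this tree, so they are sister taxa.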